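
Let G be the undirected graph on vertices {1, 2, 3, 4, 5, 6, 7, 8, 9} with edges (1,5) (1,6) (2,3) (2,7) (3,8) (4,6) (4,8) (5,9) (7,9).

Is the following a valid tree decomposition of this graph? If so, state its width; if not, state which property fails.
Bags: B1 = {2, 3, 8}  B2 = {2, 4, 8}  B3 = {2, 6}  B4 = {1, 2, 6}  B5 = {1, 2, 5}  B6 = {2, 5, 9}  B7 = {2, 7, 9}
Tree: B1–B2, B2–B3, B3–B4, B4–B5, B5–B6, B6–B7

A tree decomposition must satisfy three properties: every vertex lies in some bag; for every edge, both endpoints lie together in some bag; and for every vertex, the bags containing it form a connected subtree. Here edge (4,6) lies in no bag, so the decomposition is invalid.

No — edge (4,6) lies in no bag.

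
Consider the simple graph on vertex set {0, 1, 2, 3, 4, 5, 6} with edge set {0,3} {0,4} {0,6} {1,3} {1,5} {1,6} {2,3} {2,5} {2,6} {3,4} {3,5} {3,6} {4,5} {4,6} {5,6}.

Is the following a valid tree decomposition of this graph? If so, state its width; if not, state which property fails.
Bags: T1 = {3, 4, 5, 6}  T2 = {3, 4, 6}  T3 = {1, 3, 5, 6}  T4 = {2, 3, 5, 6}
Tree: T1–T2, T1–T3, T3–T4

No — vertex 0 appears in no bag.

A tree decomposition must satisfy three properties: every vertex lies in some bag; for every edge, both endpoints lie together in some bag; and for every vertex, the bags containing it form a connected subtree. Here vertex 0 appears in no bag, so the decomposition is invalid.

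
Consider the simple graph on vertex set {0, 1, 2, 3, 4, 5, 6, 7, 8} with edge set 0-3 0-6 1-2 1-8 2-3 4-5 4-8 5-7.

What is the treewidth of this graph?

1

A width-1 tree decomposition is:
Bags: B1 = {5, 7}  B2 = {4, 5}  B3 = {4, 8}  B4 = {1, 8}  B5 = {1, 2}  B6 = {2, 3}  B7 = {0, 3}  B8 = {0, 6}
Tree: B1–B2, B2–B3, B3–B4, B4–B5, B5–B6, B6–B7, B7–B8
Every bag has size at most 2, so the width is 2 − 1 = 1 and tw(G) ≤ 1. Any graph with an edge has treewidth ≥ 1, and G has the edge 7–5. Combining the bounds, tw(G) = 1.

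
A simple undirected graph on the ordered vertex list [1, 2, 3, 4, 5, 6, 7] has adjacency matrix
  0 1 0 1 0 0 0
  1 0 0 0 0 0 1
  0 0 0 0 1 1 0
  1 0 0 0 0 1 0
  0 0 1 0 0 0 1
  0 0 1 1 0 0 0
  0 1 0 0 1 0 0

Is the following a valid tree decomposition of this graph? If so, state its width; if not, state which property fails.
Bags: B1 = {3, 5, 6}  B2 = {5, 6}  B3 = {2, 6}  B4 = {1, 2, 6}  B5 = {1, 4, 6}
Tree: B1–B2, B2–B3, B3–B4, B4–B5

A tree decomposition must satisfy three properties: every vertex lies in some bag; for every edge, both endpoints lie together in some bag; and for every vertex, the bags containing it form a connected subtree. Here vertex 7 appears in no bag, so the decomposition is invalid.

No — vertex 7 appears in no bag.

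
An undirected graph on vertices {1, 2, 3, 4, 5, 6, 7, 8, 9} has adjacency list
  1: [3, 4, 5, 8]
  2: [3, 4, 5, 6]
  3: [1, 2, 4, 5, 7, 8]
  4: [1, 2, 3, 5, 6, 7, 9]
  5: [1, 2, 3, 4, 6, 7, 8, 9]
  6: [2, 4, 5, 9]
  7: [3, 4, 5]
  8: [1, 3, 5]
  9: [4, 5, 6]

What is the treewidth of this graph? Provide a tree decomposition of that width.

The largest bag has 4 vertices, giving width 3; this decomposition certifies tw(G) ≤ 3. Conversely, {1, 3, 5, 8} is a clique of size 4, and the vertices of any clique must share a bag in every tree decomposition; so some bag has ≥ 4 vertices and tw(G) ≥ 3. Combining the bounds, tw(G) = 3.

Treewidth 3.
Bags: B1 = {2, 4, 5, 6}  B2 = {2, 3, 4, 5}  B3 = {1, 3, 4, 5}  B4 = {1, 3, 5, 8}  B5 = {4, 5, 6, 9}  B6 = {3, 4, 5, 7}
Tree: B1–B2, B2–B3, B3–B4, B1–B5, B2–B6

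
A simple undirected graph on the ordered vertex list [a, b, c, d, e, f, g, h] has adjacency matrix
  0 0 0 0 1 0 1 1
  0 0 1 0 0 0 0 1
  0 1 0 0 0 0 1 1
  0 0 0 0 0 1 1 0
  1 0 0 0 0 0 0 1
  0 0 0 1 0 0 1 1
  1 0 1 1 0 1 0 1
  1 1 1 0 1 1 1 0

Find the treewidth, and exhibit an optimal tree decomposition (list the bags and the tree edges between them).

Each bag holds 3 vertices, so the decomposition has width 2, which upper-bounds the treewidth. On the other hand G contains the 3-clique {d, f, g}. A clique must lie in a single bag of any decomposition, so no decomposition can have width below 2. Combining the bounds, tw(G) = 2.

Treewidth 2.
Bags: B1 = {a, g, h}  B2 = {f, g, h}  B3 = {c, g, h}  B4 = {b, c, h}  B5 = {a, e, h}  B6 = {d, f, g}
Tree: B1–B2, B2–B3, B3–B4, B1–B5, B2–B6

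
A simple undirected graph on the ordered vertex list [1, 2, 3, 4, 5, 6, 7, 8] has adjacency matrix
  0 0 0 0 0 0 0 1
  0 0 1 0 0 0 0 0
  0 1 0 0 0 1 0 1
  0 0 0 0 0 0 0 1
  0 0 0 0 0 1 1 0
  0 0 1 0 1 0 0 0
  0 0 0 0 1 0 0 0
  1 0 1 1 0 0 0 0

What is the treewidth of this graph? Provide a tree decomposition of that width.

Each bag holds 2 vertices, so the decomposition has width 1, which upper-bounds the treewidth. Any graph with an edge has treewidth ≥ 1, and G has the edge 6–3. The upper and lower bounds meet at 1, so that is the treewidth.

Treewidth 1.
Bags: B1 = {3, 6}  B2 = {3, 8}  B3 = {5, 6}  B4 = {2, 3}  B5 = {5, 7}  B6 = {4, 8}  B7 = {1, 8}
Tree: B1–B2, B1–B3, B1–B4, B3–B5, B2–B6, B2–B7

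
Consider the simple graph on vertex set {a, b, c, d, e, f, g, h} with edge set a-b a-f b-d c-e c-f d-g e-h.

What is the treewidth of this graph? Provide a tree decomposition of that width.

Every bag has size at most 2, so the width is 2 − 1 = 1 and tw(G) ≤ 1. Any graph with an edge has treewidth ≥ 1, and G has the edge h–e. Therefore the treewidth is 1.

Treewidth 1.
One such decomposition:
Bags: B1 = {e, h}  B2 = {c, e}  B3 = {c, f}  B4 = {a, f}  B5 = {a, b}  B6 = {b, d}  B7 = {d, g}
Tree: B1–B2, B2–B3, B3–B4, B4–B5, B5–B6, B6–B7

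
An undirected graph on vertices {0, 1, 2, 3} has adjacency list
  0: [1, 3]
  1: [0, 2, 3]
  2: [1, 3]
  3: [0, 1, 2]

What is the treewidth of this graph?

A width-2 tree decomposition is:
Bags: B1 = {1, 2, 3}  B2 = {0, 1, 3}
Tree: B1–B2
The largest bag has 3 vertices, giving width 2; this decomposition certifies tw(G) ≤ 2. For the lower bound, the 3 vertices {0, 1, 3} are pairwise adjacent, and any tree decomposition puts a clique entirely inside one bag — forcing width ≥ 2. Hence tw(G) = 2 exactly.

2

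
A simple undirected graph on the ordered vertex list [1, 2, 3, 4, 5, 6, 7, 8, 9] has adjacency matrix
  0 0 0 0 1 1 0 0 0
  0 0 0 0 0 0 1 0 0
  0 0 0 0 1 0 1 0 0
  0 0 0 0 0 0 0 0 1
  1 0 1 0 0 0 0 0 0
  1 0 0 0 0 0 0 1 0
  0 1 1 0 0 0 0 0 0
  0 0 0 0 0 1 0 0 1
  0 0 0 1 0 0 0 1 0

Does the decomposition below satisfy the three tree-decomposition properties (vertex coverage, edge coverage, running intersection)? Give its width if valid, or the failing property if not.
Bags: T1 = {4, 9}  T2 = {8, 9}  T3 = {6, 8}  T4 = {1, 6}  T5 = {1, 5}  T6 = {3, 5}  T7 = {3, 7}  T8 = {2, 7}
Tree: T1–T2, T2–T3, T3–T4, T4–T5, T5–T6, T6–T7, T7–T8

Every vertex of G appears in some bag (union = {1, 2, 3, 4, 5, 6, 7, 8, 9}); every edge is covered by a bag; and for each vertex v the set of bags containing v is connected in the bag tree. The decomposition is therefore valid. The largest bag has 2 vertices, so the width is 1.

Yes; width 1.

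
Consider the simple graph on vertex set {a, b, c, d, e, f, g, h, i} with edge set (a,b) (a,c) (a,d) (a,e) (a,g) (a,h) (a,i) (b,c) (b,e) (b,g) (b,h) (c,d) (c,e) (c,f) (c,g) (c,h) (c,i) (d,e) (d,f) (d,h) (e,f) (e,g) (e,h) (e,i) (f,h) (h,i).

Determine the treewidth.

4

A width-4 tree decomposition is:
Bags: B1 = {a, b, c, e, h}  B2 = {a, c, e, h, i}  B3 = {a, c, d, e, h}  B4 = {a, b, c, e, g}  B5 = {c, d, e, f, h}
Tree: B1–B2, B1–B3, B1–B4, B3–B5
Each bag holds 5 vertices, so the decomposition has width 4, which upper-bounds the treewidth. For the lower bound, the 5 vertices {a, b, c, e, g} are pairwise adjacent, and any tree decomposition puts a clique entirely inside one bag — forcing width ≥ 4. Therefore the treewidth is 4.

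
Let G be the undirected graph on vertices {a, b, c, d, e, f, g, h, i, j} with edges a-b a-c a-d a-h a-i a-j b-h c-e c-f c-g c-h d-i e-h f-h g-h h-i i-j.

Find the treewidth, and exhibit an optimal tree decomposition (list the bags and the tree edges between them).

Treewidth 2.
One such decomposition:
Bags: B1 = {c, g, h}  B2 = {c, e, h}  B3 = {a, c, h}  B4 = {a, b, h}  B5 = {a, h, i}  B6 = {a, d, i}  B7 = {c, f, h}  B8 = {a, i, j}
Tree: B1–B2, B2–B3, B3–B4, B3–B5, B5–B6, B2–B7, B5–B8

The largest bag has 3 vertices, giving width 2; this decomposition certifies tw(G) ≤ 2. On the other hand G contains the 3-clique {a, d, i}. A clique must lie in a single bag of any decomposition, so no decomposition can have width below 2. Hence tw(G) = 2 exactly.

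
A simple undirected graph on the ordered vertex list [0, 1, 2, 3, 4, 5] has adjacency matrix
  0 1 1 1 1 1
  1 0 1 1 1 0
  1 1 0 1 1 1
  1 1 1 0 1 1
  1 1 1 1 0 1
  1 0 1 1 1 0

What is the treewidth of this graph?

4

A width-4 tree decomposition is:
Bags: B1 = {0, 1, 2, 3, 4}  B2 = {0, 2, 3, 4, 5}
Tree: B1–B2
The largest bag has 5 vertices, giving width 4; this decomposition certifies tw(G) ≤ 4. For the lower bound, the 5 vertices {0, 1, 2, 3, 4} are pairwise adjacent, and any tree decomposition puts a clique entirely inside one bag — forcing width ≥ 4. Combining the bounds, tw(G) = 4.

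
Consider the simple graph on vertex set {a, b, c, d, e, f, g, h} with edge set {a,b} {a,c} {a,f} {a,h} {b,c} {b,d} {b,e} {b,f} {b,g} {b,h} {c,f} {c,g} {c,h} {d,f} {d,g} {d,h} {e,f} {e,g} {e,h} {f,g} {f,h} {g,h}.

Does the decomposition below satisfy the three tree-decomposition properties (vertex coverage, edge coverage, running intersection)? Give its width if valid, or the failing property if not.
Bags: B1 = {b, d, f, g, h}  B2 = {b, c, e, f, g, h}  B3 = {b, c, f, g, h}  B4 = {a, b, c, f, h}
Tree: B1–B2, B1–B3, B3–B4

A tree decomposition must satisfy three properties: every vertex lies in some bag; for every edge, both endpoints lie together in some bag; and for every vertex, the bags containing it form a connected subtree. Here bags containing vertex c are not connected in the tree, so the decomposition is invalid.

No — bags containing vertex c are not connected in the tree.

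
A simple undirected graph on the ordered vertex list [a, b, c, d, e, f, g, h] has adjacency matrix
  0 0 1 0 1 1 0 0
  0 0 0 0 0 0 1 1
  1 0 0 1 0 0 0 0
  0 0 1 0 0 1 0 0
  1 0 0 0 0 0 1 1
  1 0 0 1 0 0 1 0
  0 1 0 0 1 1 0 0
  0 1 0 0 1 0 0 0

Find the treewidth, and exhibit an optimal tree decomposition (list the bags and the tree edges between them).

Every bag has size at most 3, so the width is 3 − 1 = 2 and tw(G) ≤ 2. For the lower bound, G contains the cycle d–c–a–f–d, so G is not a forest; only forests have treewidth ≤ 1, hence tw(G) ≥ 2. Combining the bounds, tw(G) = 2.

Treewidth 2.
Bags: B1 = {c, d, f}  B2 = {a, c, f}  B3 = {a, f, g}  B4 = {a, e, g}  B5 = {b, e, g}  B6 = {b, e, h}
Tree: B1–B2, B2–B3, B3–B4, B4–B5, B5–B6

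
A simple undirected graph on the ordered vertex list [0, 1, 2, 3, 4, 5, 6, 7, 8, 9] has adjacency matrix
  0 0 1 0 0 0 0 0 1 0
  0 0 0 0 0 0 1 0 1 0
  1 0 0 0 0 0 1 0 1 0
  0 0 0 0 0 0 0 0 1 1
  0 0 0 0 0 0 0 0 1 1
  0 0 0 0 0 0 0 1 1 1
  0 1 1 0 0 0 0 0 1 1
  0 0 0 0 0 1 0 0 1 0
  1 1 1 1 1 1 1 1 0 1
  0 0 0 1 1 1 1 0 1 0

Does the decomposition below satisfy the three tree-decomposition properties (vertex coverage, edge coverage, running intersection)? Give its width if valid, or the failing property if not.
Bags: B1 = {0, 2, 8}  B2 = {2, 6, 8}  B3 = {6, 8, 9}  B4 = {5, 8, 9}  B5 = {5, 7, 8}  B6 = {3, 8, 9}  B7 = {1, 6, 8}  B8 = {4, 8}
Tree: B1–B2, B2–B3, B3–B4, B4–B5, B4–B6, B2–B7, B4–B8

A tree decomposition must satisfy three properties: every vertex lies in some bag; for every edge, both endpoints lie together in some bag; and for every vertex, the bags containing it form a connected subtree. Here edge (9,4) lies in no bag, so the decomposition is invalid.

No — edge (9,4) lies in no bag.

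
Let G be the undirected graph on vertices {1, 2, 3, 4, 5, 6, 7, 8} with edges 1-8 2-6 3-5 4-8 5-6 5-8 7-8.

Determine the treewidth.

A width-1 tree decomposition is:
Bags: B1 = {1, 8}  B2 = {5, 8}  B3 = {3, 5}  B4 = {5, 6}  B5 = {7, 8}  B6 = {2, 6}  B7 = {4, 8}
Tree: B1–B2, B2–B3, B3–B4, B2–B5, B4–B6, B5–B7
Each bag holds 2 vertices, so the decomposition has width 1, which upper-bounds the treewidth. Since G has at least one edge (e.g. 1–8), it is not an edgeless graph, so tw(G) ≥ 1. Therefore the treewidth is 1.

1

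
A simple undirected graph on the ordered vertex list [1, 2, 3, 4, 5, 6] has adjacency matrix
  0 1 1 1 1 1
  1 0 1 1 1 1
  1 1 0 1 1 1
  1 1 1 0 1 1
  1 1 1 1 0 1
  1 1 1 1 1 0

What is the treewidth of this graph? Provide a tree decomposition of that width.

With just one bag of size 6, the width is 6 − 1 = 5, so tw(G) ≤ 5. For the lower bound, the 6 vertices {1, 2, 3, 4, 5, 6} are pairwise adjacent, and any tree decomposition puts a clique entirely inside one bag — forcing width ≥ 5. Therefore the treewidth is 5.

Treewidth 5.
Bags: B1 = {1, 2, 3, 4, 5, 6}
Tree: (single bag)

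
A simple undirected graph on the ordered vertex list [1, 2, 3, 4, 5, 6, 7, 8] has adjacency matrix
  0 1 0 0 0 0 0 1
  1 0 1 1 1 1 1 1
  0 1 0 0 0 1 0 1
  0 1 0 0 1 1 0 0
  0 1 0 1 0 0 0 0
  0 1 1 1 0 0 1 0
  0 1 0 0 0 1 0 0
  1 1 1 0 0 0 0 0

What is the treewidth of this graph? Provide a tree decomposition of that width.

The largest bag has 3 vertices, giving width 2; this decomposition certifies tw(G) ≤ 2. Conversely, {1, 2, 8} is a clique of size 3, and the vertices of any clique must share a bag in every tree decomposition; so some bag has ≥ 3 vertices and tw(G) ≥ 2. Hence tw(G) = 2 exactly.

Treewidth 2.
One optimal decomposition is:
Bags: B1 = {2, 4, 6}  B2 = {2, 3, 6}  B3 = {2, 6, 7}  B4 = {2, 4, 5}  B5 = {2, 3, 8}  B6 = {1, 2, 8}
Tree: B1–B2, B2–B3, B1–B4, B2–B5, B5–B6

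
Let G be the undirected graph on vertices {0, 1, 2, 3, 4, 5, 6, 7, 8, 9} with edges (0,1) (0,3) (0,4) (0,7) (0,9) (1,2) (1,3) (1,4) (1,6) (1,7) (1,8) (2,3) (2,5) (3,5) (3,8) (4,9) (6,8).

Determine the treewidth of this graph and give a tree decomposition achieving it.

The largest bag has 3 vertices, giving width 2; this decomposition certifies tw(G) ≤ 2. On the other hand G contains the 3-clique {0, 1, 3}. A clique must lie in a single bag of any decomposition, so no decomposition can have width below 2. The upper and lower bounds meet at 2, so that is the treewidth.

Treewidth 2.
Bags: B1 = {0, 1, 3}  B2 = {1, 3, 8}  B3 = {0, 1, 4}  B4 = {1, 2, 3}  B5 = {0, 1, 7}  B6 = {0, 4, 9}  B7 = {1, 6, 8}  B8 = {2, 3, 5}
Tree: B1–B2, B1–B3, B1–B4, B3–B5, B3–B6, B2–B7, B4–B8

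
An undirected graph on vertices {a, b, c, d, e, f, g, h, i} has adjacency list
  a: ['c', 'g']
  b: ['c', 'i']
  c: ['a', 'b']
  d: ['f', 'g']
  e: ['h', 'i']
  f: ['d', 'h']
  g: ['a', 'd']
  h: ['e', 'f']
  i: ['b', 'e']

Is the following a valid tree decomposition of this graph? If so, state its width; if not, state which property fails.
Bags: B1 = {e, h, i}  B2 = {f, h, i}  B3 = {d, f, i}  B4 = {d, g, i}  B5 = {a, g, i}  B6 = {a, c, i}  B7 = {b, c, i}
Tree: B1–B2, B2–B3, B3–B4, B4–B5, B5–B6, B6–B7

Yes; width 2.

Every vertex of G appears in some bag (union = {a, b, c, d, e, f, g, h, i}); every edge is covered by a bag; and for each vertex v the set of bags containing v is connected in the bag tree. The decomposition is therefore valid. The largest bag has 3 vertices, so the width is 2.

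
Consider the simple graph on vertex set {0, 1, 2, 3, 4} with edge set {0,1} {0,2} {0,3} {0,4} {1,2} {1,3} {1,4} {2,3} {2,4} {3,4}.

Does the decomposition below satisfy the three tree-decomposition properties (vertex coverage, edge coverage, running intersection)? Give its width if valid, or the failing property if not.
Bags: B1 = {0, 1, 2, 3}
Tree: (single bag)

No — vertex 4 appears in no bag.

A tree decomposition must satisfy three properties: every vertex lies in some bag; for every edge, both endpoints lie together in some bag; and for every vertex, the bags containing it form a connected subtree. Here vertex 4 appears in no bag, so the decomposition is invalid.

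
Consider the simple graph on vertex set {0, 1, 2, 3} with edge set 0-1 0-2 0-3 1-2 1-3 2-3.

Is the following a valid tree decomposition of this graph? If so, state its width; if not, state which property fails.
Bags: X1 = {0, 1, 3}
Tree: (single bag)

A tree decomposition must satisfy three properties: every vertex lies in some bag; for every edge, both endpoints lie together in some bag; and for every vertex, the bags containing it form a connected subtree. Here vertex 2 appears in no bag, so the decomposition is invalid.

No — vertex 2 appears in no bag.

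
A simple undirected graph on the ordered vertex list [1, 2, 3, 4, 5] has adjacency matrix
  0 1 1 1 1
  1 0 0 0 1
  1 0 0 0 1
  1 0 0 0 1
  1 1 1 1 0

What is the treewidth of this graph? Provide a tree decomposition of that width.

Every bag has size at most 3, so the width is 3 − 1 = 2 and tw(G) ≤ 2. Conversely, {1, 2, 5} is a clique of size 3, and the vertices of any clique must share a bag in every tree decomposition; so some bag has ≥ 3 vertices and tw(G) ≥ 2. Therefore the treewidth is 2.

Treewidth 2.
One optimal decomposition is:
Bags: B1 = {1, 4, 5}  B2 = {1, 2, 5}  B3 = {1, 3, 5}
Tree: B1–B2, B2–B3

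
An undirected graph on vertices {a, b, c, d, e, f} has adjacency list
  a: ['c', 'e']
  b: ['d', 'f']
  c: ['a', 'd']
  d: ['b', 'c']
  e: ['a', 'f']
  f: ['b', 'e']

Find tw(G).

2

A width-2 tree decomposition is:
Bags: B1 = {b, e, f}  B2 = {b, d, e}  B3 = {c, d, e}  B4 = {a, c, e}
Tree: B1–B2, B2–B3, B3–B4
Each bag holds 3 vertices, so the decomposition has width 2, which upper-bounds the treewidth. For the lower bound, G contains the cycle e–f–b–d–c–a–e, so G is not a forest; only forests have treewidth ≤ 1, hence tw(G) ≥ 2. Hence tw(G) = 2 exactly.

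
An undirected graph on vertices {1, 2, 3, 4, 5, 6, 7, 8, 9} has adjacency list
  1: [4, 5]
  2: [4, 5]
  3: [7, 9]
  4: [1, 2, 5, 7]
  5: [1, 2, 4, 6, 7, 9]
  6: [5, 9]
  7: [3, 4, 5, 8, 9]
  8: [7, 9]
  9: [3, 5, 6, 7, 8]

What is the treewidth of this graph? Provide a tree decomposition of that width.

Each bag holds 3 vertices, so the decomposition has width 2, which upper-bounds the treewidth. On the other hand G contains the 3-clique {7, 8, 9}. A clique must lie in a single bag of any decomposition, so no decomposition can have width below 2. Therefore the treewidth is 2.

Treewidth 2.
One such decomposition:
Bags: B1 = {5, 7, 9}  B2 = {5, 6, 9}  B3 = {3, 7, 9}  B4 = {4, 5, 7}  B5 = {1, 4, 5}  B6 = {7, 8, 9}  B7 = {2, 4, 5}
Tree: B1–B2, B1–B3, B1–B4, B4–B5, B1–B6, B4–B7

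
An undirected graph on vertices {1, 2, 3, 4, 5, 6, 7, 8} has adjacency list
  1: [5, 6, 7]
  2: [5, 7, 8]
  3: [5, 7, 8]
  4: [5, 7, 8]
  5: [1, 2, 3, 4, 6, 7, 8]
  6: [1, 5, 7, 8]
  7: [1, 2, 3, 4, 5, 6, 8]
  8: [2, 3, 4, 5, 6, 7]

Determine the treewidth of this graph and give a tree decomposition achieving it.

Treewidth 3.
One such decomposition:
Bags: B1 = {5, 6, 7, 8}  B2 = {4, 5, 7, 8}  B3 = {3, 5, 7, 8}  B4 = {1, 5, 6, 7}  B5 = {2, 5, 7, 8}
Tree: B1–B2, B1–B3, B1–B4, B3–B5

Each bag holds 4 vertices, so the decomposition has width 3, which upper-bounds the treewidth. On the other hand G contains the 4-clique {2, 5, 7, 8}. A clique must lie in a single bag of any decomposition, so no decomposition can have width below 3. The upper and lower bounds meet at 3, so that is the treewidth.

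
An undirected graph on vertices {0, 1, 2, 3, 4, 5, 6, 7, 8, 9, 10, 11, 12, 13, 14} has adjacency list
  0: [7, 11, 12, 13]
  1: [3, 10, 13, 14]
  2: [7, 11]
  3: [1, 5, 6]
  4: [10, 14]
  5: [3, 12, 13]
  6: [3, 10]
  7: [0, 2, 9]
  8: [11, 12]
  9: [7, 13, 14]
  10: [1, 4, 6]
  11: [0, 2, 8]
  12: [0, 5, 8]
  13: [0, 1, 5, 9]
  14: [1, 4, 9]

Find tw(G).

3

A width-3 tree decomposition is:
Bags: B1 = {4, 6, 10, 14}  B2 = {1, 6, 10, 14}  B3 = {1, 3, 6, 14}  B4 = {1, 3, 9, 14}  B5 = {1, 3, 9, 13}  B6 = {3, 5, 9, 13}  B7 = {5, 7, 9, 13}  B8 = {0, 5, 7, 13}  B9 = {0, 5, 7, 12}  B10 = {0, 2, 7, 12}  B11 = {0, 2, 11, 12}  B12 = {2, 8, 11, 12}
Tree: B1–B2, B2–B3, B3–B4, B4–B5, B5–B6, B6–B7, B7–B8, B8–B9, B9–B10, B10–B11, B11–B12
The largest bag has 4 vertices, giving width 3; this decomposition certifies tw(G) ≤ 3. For the lower bound: the 4 vertex sets {4,6,10}, {14}, {1}, {3,5,9,13} are disjoint, each induces a connected subgraph, and every pair is joined by at least one edge of G. Contracting each set to a single vertex therefore yields K_{4} as a minor, and since treewidth is minor-monotone, tw(G) ≥ tw(K_{4}) = 3. Combining the bounds, tw(G) = 3.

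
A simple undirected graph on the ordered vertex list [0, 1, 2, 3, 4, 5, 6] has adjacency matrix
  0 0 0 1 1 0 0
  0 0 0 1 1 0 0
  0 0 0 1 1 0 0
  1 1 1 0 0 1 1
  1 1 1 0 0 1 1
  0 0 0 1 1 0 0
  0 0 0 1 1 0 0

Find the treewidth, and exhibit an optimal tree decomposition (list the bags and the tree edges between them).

The largest bag has 3 vertices, giving width 2; this decomposition certifies tw(G) ≤ 2. Since 3–1–4–2–3 is a cycle in G, G is not acyclic. Forests are exactly the graphs of treewidth ≤ 1, so tw(G) ≥ 2. Therefore the treewidth is 2.

Treewidth 2.
One such decomposition:
Bags: B1 = {1, 3, 4}  B2 = {2, 3, 4}  B3 = {3, 4, 6}  B4 = {3, 4, 5}  B5 = {0, 3, 4}
Tree: B1–B2, B2–B3, B3–B4, B4–B5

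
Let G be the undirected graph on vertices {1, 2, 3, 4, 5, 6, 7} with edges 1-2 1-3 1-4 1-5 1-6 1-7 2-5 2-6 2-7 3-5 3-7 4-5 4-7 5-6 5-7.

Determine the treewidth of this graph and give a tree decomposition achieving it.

The largest bag has 4 vertices, giving width 3; this decomposition certifies tw(G) ≤ 3. On the other hand G contains the 4-clique {1, 2, 5, 6}. A clique must lie in a single bag of any decomposition, so no decomposition can have width below 3. Therefore the treewidth is 3.

Treewidth 3.
One such decomposition:
Bags: B1 = {1, 2, 5, 7}  B2 = {1, 4, 5, 7}  B3 = {1, 3, 5, 7}  B4 = {1, 2, 5, 6}
Tree: B1–B2, B1–B3, B1–B4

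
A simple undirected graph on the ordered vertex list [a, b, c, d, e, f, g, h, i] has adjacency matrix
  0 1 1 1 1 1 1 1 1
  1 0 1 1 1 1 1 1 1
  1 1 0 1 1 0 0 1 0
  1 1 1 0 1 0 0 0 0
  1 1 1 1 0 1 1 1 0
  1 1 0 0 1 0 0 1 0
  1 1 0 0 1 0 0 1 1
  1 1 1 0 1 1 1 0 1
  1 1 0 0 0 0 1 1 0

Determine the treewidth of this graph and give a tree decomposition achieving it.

Each bag holds 5 vertices, so the decomposition has width 4, which upper-bounds the treewidth. For the lower bound, the 5 vertices {a, b, c, d, e} are pairwise adjacent, and any tree decomposition puts a clique entirely inside one bag — forcing width ≥ 4. Combining the bounds, tw(G) = 4.

Treewidth 4.
One optimal decomposition is:
Bags: B1 = {a, b, g, h, i}  B2 = {a, b, e, g, h}  B3 = {a, b, c, e, h}  B4 = {a, b, e, f, h}  B5 = {a, b, c, d, e}
Tree: B1–B2, B2–B3, B3–B4, B3–B5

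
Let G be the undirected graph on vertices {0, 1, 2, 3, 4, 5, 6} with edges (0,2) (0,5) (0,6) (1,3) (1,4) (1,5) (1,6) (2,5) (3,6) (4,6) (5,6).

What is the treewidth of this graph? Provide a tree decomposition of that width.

The largest bag has 3 vertices, giving width 2; this decomposition certifies tw(G) ≤ 2. For the lower bound, the 3 vertices {0, 2, 5} are pairwise adjacent, and any tree decomposition puts a clique entirely inside one bag — forcing width ≥ 2. Combining the bounds, tw(G) = 2.

Treewidth 2.
Bags: B1 = {1, 4, 6}  B2 = {1, 5, 6}  B3 = {0, 5, 6}  B4 = {0, 2, 5}  B5 = {1, 3, 6}
Tree: B1–B2, B2–B3, B3–B4, B2–B5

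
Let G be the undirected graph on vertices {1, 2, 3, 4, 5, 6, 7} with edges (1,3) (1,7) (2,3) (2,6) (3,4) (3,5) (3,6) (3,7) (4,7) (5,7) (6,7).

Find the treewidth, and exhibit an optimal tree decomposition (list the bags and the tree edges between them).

The largest bag has 3 vertices, giving width 2; this decomposition certifies tw(G) ≤ 2. For the lower bound, the 3 vertices {2, 3, 6} are pairwise adjacent, and any tree decomposition puts a clique entirely inside one bag — forcing width ≥ 2. Combining the bounds, tw(G) = 2.

Treewidth 2.
One such decomposition:
Bags: B1 = {3, 4, 7}  B2 = {3, 6, 7}  B3 = {1, 3, 7}  B4 = {3, 5, 7}  B5 = {2, 3, 6}
Tree: B1–B2, B2–B3, B3–B4, B2–B5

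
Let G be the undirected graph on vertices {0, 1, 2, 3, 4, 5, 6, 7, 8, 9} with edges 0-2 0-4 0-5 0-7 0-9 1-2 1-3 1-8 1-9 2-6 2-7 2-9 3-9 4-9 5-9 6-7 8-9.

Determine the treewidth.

A width-2 tree decomposition is:
Bags: B1 = {0, 5, 9}  B2 = {0, 2, 9}  B3 = {1, 2, 9}  B4 = {1, 3, 9}  B5 = {0, 2, 7}  B6 = {0, 4, 9}  B7 = {2, 6, 7}  B8 = {1, 8, 9}
Tree: B1–B2, B2–B3, B3–B4, B2–B5, B1–B6, B5–B7, B4–B8
Every bag has size at most 3, so the width is 3 − 1 = 2 and tw(G) ≤ 2. Conversely, {0, 2, 9} is a clique of size 3, and the vertices of any clique must share a bag in every tree decomposition; so some bag has ≥ 3 vertices and tw(G) ≥ 2. Therefore the treewidth is 2.

2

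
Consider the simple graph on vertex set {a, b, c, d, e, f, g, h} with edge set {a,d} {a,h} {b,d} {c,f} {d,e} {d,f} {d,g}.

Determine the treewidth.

1

A width-1 tree decomposition is:
Bags: B1 = {d, e}  B2 = {d, f}  B3 = {c, f}  B4 = {a, d}  B5 = {a, h}  B6 = {b, d}  B7 = {d, g}
Tree: B1–B2, B2–B3, B1–B4, B4–B5, B4–B6, B4–B7
Every bag has size at most 2, so the width is 2 − 1 = 1 and tw(G) ≤ 1. Any graph with an edge has treewidth ≥ 1, and G has the edge d–e. Hence tw(G) = 1 exactly.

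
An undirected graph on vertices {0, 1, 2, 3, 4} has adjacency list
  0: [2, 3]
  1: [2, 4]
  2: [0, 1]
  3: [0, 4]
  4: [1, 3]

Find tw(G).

A width-2 tree decomposition is:
Bags: B1 = {0, 1, 2}  B2 = {0, 1, 3}  B3 = {1, 3, 4}
Tree: B1–B2, B2–B3
The largest bag has 3 vertices, giving width 2; this decomposition certifies tw(G) ≤ 2. The edges 1–2–0–3–4–1 form a cycle, so G is not a tree and its treewidth is at least 2. The upper and lower bounds meet at 2, so that is the treewidth.

2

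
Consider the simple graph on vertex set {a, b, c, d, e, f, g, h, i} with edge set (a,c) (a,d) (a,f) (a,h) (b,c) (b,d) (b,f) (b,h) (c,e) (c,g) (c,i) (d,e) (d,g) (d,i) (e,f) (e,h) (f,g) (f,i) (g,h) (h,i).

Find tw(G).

4

A width-4 tree decomposition is:
Bags: B1 = {b, c, d, f, h}  B2 = {c, d, f, g, h}  B3 = {c, d, f, h, i}  B4 = {c, d, e, f, h}  B5 = {a, c, d, f, h}
Tree: B1–B2, B2–B3, B3–B4, B4–B5
The largest bag has 5 vertices, giving width 4; this decomposition certifies tw(G) ≤ 4. For the lower bound: the 5 vertex sets {b,d}, {g,h}, {c,i}, {f}, {e} are disjoint, each induces a connected subgraph, and every pair is joined by at least one edge of G. Contracting each set to a single vertex therefore yields K_{5} as a minor, and since treewidth is minor-monotone, tw(G) ≥ tw(K_{5}) = 4. Combining the bounds, tw(G) = 4.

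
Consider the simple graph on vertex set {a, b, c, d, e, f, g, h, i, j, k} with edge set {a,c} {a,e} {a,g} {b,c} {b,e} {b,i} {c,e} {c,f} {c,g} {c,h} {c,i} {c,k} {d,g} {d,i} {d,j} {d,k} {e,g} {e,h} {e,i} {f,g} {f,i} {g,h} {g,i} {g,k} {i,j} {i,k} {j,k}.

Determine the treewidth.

A width-3 tree decomposition is:
Bags: B1 = {c, f, g, i}  B2 = {c, e, g, i}  B3 = {c, g, i, k}  B4 = {d, g, i, k}  B5 = {d, i, j, k}  B6 = {c, e, g, h}  B7 = {b, c, e, i}  B8 = {a, c, e, g}
Tree: B1–B2, B1–B3, B3–B4, B4–B5, B2–B6, B2–B7, B2–B8
Every bag has size at most 4, so the width is 4 − 1 = 3 and tw(G) ≤ 3. Conversely, {d, g, i, k} is a clique of size 4, and the vertices of any clique must share a bag in every tree decomposition; so some bag has ≥ 4 vertices and tw(G) ≥ 3. The upper and lower bounds meet at 3, so that is the treewidth.

3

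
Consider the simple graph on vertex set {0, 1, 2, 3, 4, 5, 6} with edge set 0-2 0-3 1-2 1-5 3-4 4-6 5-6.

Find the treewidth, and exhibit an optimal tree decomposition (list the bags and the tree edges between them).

Treewidth 2.
One such decomposition:
Bags: B1 = {1, 2, 5}  B2 = {2, 5, 6}  B3 = {2, 4, 6}  B4 = {2, 3, 4}  B5 = {0, 2, 3}
Tree: B1–B2, B2–B3, B3–B4, B4–B5

Each bag holds 3 vertices, so the decomposition has width 2, which upper-bounds the treewidth. For the lower bound, G contains the cycle 2–1–5–6–4–3–0–2, so G is not a forest; only forests have treewidth ≤ 1, hence tw(G) ≥ 2. The upper and lower bounds meet at 2, so that is the treewidth.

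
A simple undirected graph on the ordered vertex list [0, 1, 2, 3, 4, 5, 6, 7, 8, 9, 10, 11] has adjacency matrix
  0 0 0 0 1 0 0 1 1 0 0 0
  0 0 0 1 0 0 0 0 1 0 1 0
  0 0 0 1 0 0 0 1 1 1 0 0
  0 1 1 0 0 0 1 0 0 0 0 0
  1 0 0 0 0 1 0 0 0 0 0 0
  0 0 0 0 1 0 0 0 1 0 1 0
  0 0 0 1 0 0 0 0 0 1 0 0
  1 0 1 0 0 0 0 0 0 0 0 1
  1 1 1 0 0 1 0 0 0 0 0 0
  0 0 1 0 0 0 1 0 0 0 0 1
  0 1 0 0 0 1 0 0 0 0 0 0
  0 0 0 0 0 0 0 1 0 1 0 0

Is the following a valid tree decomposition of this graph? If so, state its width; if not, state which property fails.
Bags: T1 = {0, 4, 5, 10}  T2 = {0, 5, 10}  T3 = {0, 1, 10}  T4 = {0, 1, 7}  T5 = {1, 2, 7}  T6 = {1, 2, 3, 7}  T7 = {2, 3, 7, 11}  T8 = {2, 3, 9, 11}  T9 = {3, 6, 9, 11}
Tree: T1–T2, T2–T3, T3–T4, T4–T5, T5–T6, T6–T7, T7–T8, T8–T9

A tree decomposition must satisfy three properties: every vertex lies in some bag; for every edge, both endpoints lie together in some bag; and for every vertex, the bags containing it form a connected subtree. Here vertex 8 appears in no bag, so the decomposition is invalid.

No — vertex 8 appears in no bag.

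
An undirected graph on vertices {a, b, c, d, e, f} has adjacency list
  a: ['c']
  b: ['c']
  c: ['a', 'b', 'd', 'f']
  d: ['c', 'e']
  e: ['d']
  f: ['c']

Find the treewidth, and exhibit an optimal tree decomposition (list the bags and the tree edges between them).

Treewidth 1.
One such decomposition:
Bags: B1 = {c, f}  B2 = {b, c}  B3 = {c, d}  B4 = {d, e}  B5 = {a, c}
Tree: B1–B2, B1–B3, B3–B4, B2–B5

Each bag holds 2 vertices, so the decomposition has width 1, which upper-bounds the treewidth. G has an edge, so its treewidth is at least 1. Hence tw(G) = 1 exactly.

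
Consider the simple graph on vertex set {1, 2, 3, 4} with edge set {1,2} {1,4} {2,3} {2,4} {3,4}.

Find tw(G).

A width-2 tree decomposition is:
Bags: B1 = {1, 2, 4}  B2 = {2, 3, 4}
Tree: B1–B2
The largest bag has 3 vertices, giving width 2; this decomposition certifies tw(G) ≤ 2. Conversely, {1, 2, 4} is a clique of size 3, and the vertices of any clique must share a bag in every tree decomposition; so some bag has ≥ 3 vertices and tw(G) ≥ 2. The upper and lower bounds meet at 2, so that is the treewidth.

2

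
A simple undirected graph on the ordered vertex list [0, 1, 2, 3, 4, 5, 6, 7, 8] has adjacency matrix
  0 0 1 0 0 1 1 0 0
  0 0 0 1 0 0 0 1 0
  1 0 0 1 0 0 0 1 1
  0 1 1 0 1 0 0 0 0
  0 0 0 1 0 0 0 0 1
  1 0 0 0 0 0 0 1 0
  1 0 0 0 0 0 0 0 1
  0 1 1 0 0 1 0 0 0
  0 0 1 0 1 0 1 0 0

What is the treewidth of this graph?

A width-3 tree decomposition is:
Bags: B1 = {0, 5, 6, 7}  B2 = {0, 2, 6, 7}  B3 = {2, 6, 7, 8}  B4 = {1, 2, 7, 8}  B5 = {1, 2, 3, 8}  B6 = {1, 3, 4, 8}
Tree: B1–B2, B2–B3, B3–B4, B4–B5, B5–B6
Every bag has size at most 4, so the width is 4 − 1 = 3 and tw(G) ≤ 3. For the lower bound: the 4 vertex sets {0,5,6}, {7}, {2}, {1,3,4,8} are disjoint, each induces a connected subgraph, and every pair is joined by at least one edge of G. Contracting each set to a single vertex therefore yields K_{4} as a minor, and since treewidth is minor-monotone, tw(G) ≥ tw(K_{4}) = 3. The upper and lower bounds meet at 3, so that is the treewidth.

3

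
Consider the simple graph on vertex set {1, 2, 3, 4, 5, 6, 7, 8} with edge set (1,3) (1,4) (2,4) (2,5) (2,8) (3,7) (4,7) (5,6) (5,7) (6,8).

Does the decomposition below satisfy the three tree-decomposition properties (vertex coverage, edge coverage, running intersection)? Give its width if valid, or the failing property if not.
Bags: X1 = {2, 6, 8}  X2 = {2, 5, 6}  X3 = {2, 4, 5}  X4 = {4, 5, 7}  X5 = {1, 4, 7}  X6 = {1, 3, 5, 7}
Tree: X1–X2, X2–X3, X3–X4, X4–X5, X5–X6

A tree decomposition must satisfy three properties: every vertex lies in some bag; for every edge, both endpoints lie together in some bag; and for every vertex, the bags containing it form a connected subtree. Here bags containing vertex 5 are not connected in the tree, so the decomposition is invalid.

No — bags containing vertex 5 are not connected in the tree.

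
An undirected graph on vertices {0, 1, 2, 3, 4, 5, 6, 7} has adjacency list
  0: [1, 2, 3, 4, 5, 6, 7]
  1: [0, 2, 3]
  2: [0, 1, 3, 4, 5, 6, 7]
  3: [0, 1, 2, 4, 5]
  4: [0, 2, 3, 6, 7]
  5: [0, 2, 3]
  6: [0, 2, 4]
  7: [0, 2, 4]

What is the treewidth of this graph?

A width-3 tree decomposition is:
Bags: B1 = {0, 2, 4, 6}  B2 = {0, 2, 3, 4}  B3 = {0, 2, 3, 5}  B4 = {0, 1, 2, 3}  B5 = {0, 2, 4, 7}
Tree: B1–B2, B2–B3, B2–B4, B1–B5
The largest bag has 4 vertices, giving width 3; this decomposition certifies tw(G) ≤ 3. For the lower bound, the 4 vertices {0, 1, 2, 3} are pairwise adjacent, and any tree decomposition puts a clique entirely inside one bag — forcing width ≥ 3. Therefore the treewidth is 3.

3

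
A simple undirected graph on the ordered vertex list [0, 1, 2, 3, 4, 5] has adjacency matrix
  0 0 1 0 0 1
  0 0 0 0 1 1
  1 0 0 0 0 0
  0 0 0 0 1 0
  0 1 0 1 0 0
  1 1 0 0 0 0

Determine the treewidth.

A width-1 tree decomposition is:
Bags: B1 = {0, 2}  B2 = {0, 5}  B3 = {1, 5}  B4 = {1, 4}  B5 = {3, 4}
Tree: B1–B2, B2–B3, B3–B4, B4–B5
The largest bag has 2 vertices, giving width 1; this decomposition certifies tw(G) ≤ 1. G has an edge, so its treewidth is at least 1. Combining the bounds, tw(G) = 1.

1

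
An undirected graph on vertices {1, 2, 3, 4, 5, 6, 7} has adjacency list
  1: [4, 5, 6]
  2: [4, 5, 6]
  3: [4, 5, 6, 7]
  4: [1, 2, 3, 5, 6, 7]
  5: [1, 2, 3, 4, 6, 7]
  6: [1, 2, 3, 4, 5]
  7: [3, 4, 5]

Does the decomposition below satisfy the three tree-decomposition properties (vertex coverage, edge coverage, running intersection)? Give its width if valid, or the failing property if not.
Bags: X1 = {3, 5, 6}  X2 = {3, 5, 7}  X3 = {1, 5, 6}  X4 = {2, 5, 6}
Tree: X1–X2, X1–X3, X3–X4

A tree decomposition must satisfy three properties: every vertex lies in some bag; for every edge, both endpoints lie together in some bag; and for every vertex, the bags containing it form a connected subtree. Here vertex 4 appears in no bag, so the decomposition is invalid.

No — vertex 4 appears in no bag.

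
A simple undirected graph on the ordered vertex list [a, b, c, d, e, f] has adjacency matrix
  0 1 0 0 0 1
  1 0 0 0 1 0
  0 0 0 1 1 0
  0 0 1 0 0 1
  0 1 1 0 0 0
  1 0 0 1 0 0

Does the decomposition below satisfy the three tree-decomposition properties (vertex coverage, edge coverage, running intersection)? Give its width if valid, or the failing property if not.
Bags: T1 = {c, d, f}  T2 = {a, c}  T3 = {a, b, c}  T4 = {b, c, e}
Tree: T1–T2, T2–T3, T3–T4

A tree decomposition must satisfy three properties: every vertex lies in some bag; for every edge, both endpoints lie together in some bag; and for every vertex, the bags containing it form a connected subtree. Here edge (f,a) lies in no bag, so the decomposition is invalid.

No — edge (f,a) lies in no bag.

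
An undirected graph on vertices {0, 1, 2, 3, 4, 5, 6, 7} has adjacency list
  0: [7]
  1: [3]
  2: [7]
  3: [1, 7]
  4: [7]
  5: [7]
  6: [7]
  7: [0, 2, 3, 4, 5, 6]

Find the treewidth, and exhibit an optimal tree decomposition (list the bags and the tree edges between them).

Treewidth 1.
One such decomposition:
Bags: B1 = {6, 7}  B2 = {2, 7}  B3 = {3, 7}  B4 = {1, 3}  B5 = {0, 7}  B6 = {5, 7}  B7 = {4, 7}
Tree: B1–B2, B1–B3, B3–B4, B3–B5, B1–B6, B3–B7

Every bag has size at most 2, so the width is 2 − 1 = 1 and tw(G) ≤ 1. Any graph with an edge has treewidth ≥ 1, and G has the edge 6–7. Combining the bounds, tw(G) = 1.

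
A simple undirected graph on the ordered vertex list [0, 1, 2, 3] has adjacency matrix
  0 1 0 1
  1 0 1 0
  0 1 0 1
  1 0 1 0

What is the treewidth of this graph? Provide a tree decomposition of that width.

Every bag has size at most 3, so the width is 3 − 1 = 2 and tw(G) ≤ 2. For the lower bound, G contains the cycle 3–2–1–0–3, so G is not a forest; only forests have treewidth ≤ 1, hence tw(G) ≥ 2. Hence tw(G) = 2 exactly.

Treewidth 2.
One optimal decomposition is:
Bags: B1 = {1, 2, 3}  B2 = {0, 1, 3}
Tree: B1–B2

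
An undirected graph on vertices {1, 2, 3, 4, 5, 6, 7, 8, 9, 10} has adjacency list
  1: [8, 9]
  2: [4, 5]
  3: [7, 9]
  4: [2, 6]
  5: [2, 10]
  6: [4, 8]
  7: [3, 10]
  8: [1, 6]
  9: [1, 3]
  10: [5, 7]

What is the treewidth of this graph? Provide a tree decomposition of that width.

Treewidth 2.
Bags: B1 = {2, 5, 10}  B2 = {2, 4, 10}  B3 = {4, 6, 10}  B4 = {6, 8, 10}  B5 = {1, 8, 10}  B6 = {1, 9, 10}  B7 = {3, 9, 10}  B8 = {3, 7, 10}
Tree: B1–B2, B2–B3, B3–B4, B4–B5, B5–B6, B6–B7, B7–B8

Every bag has size at most 3, so the width is 3 − 1 = 2 and tw(G) ≤ 2. The edges 10–5–2–4–6–8–1–9–3–7–10 form a cycle, so G is not a tree and its treewidth is at least 2. Therefore the treewidth is 2.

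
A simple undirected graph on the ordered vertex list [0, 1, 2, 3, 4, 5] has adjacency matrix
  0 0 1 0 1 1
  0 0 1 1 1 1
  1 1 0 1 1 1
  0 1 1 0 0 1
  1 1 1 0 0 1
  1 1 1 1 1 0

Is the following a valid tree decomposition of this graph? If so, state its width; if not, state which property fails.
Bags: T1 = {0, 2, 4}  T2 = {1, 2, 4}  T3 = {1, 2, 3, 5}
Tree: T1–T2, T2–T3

A tree decomposition must satisfy three properties: every vertex lies in some bag; for every edge, both endpoints lie together in some bag; and for every vertex, the bags containing it form a connected subtree. Here edge (5,4) lies in no bag, so the decomposition is invalid.

No — edge (5,4) lies in no bag.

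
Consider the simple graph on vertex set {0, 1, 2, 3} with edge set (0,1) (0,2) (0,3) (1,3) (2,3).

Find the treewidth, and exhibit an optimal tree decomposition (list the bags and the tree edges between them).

Each bag holds 3 vertices, so the decomposition has width 2, which upper-bounds the treewidth. On the other hand G contains the 3-clique {0, 1, 3}. A clique must lie in a single bag of any decomposition, so no decomposition can have width below 2. Combining the bounds, tw(G) = 2.

Treewidth 2.
Bags: B1 = {0, 1, 3}  B2 = {0, 2, 3}
Tree: B1–B2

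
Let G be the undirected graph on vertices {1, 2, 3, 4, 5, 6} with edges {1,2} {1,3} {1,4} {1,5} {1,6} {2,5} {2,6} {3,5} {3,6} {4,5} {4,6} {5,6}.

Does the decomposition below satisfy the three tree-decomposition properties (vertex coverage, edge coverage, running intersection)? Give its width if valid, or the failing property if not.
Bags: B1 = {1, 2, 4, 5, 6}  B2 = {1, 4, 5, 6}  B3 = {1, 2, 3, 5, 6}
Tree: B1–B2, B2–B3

No — bags containing vertex 2 are not connected in the tree.

A tree decomposition must satisfy three properties: every vertex lies in some bag; for every edge, both endpoints lie together in some bag; and for every vertex, the bags containing it form a connected subtree. Here bags containing vertex 2 are not connected in the tree, so the decomposition is invalid.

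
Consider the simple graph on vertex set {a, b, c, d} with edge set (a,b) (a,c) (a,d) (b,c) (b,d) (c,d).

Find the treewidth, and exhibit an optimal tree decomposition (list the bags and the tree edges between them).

Treewidth 3.
One optimal decomposition is:
Bags: B1 = {a, b, c, d}
Tree: (single bag)

A single bag containing all 4 vertices is trivially a valid decomposition of width 3. For the lower bound, the 4 vertices {a, b, c, d} are pairwise adjacent, and any tree decomposition puts a clique entirely inside one bag — forcing width ≥ 3. Combining the bounds, tw(G) = 3.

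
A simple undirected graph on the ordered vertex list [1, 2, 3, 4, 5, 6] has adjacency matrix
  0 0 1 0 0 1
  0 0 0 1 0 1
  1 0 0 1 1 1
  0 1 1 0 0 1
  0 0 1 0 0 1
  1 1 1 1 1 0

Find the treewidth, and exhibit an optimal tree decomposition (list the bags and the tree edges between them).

Every bag has size at most 3, so the width is 3 − 1 = 2 and tw(G) ≤ 2. On the other hand G contains the 3-clique {2, 4, 6}. A clique must lie in a single bag of any decomposition, so no decomposition can have width below 2. The upper and lower bounds meet at 2, so that is the treewidth.

Treewidth 2.
Bags: B1 = {3, 4, 6}  B2 = {1, 3, 6}  B3 = {2, 4, 6}  B4 = {3, 5, 6}
Tree: B1–B2, B1–B3, B2–B4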